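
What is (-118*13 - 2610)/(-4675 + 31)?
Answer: 1036/1161 ≈ 0.89233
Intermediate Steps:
(-118*13 - 2610)/(-4675 + 31) = (-1534 - 2610)/(-4644) = -4144*(-1/4644) = 1036/1161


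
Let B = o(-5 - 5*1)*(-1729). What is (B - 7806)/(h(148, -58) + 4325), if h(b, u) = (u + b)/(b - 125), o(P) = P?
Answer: 218132/99565 ≈ 2.1908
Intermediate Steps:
B = 17290 (B = (-5 - 5*1)*(-1729) = (-5 - 5)*(-1729) = -10*(-1729) = 17290)
h(b, u) = (b + u)/(-125 + b)
(B - 7806)/(h(148, -58) + 4325) = (17290 - 7806)/((148 - 58)/(-125 + 148) + 4325) = 9484/(90/23 + 4325) = 9484/(99565/23) = 9484*(23/99565) = 218132/99565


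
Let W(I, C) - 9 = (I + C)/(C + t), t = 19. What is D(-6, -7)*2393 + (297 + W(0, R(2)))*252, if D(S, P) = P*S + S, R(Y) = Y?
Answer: 163284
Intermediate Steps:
D(S, P) = S + P*S
W(I, C) = 9 + (C + I)/(19 + C) (W(I, C) = 9 + (I + C)/(C + 19) = 9 + (C + I)/(19 + C))
D(-6, -7)*2393 + (297 + W(0, R(2)))*252 = -6*(1 - 7)*2393 + (297 + (171 + 0 + 10*2)/(19 + 2))*252 = -6*(-6)*2393 + (297 + (171 + 0 + 20)/21)*252 = 36*2393 + (297 + (1/21)*191)*252 = 86148 + (297 + 191/21)*252 = 86148 + (6428/21)*252 = 86148 + 77136 = 163284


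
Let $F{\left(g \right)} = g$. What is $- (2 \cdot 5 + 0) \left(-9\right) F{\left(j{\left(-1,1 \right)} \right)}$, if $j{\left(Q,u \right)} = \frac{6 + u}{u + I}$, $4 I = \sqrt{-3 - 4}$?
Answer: $\frac{10080}{23} - \frac{2520 i \sqrt{7}}{23} \approx 438.26 - 289.88 i$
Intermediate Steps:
$I = \frac{i \sqrt{7}}{4}$ ($I = \frac{\sqrt{-3 - 4}}{4} = \frac{\sqrt{-7}}{4} = \frac{i \sqrt{7}}{4} \approx 0.66144 i$)
$j{\left(Q,u \right)} = \frac{6 + u}{u + \frac{i \sqrt{7}}{4}}$
$- (2 \cdot 5 + 0) \left(-9\right) F{\left(j{\left(-1,1 \right)} \right)} = - (2 \cdot 5 + 0) \left(-9\right) \frac{4 \left(6 + 1\right)}{4 \cdot 1 + i \sqrt{7}} = - (10 + 0) \left(-9\right) 4 \frac{1}{4 + i \sqrt{7}} \cdot 7 = \left(-1\right) 10 \left(-9\right) \frac{28}{4 + i \sqrt{7}} = \left(-10\right) \left(-9\right) \frac{28}{4 + i \sqrt{7}} = 90 \frac{28}{4 + i \sqrt{7}} = \frac{2520}{4 + i \sqrt{7}}$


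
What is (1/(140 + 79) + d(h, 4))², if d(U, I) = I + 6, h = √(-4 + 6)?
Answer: 4800481/47961 ≈ 100.09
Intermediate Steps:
h = √2 ≈ 1.4142
d(U, I) = 6 + I
(1/(140 + 79) + d(h, 4))² = (1/(140 + 79) + (6 + 4))² = (1/219 + 10)² = (2191/219)² = 4800481/47961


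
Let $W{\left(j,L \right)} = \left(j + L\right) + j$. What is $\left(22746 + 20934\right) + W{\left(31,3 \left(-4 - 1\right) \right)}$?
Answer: $43727$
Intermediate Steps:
$W{\left(j,L \right)} = L + 2 j$ ($W{\left(j,L \right)} = \left(L + j\right) + j = L + 2 j$)
$\left(22746 + 20934\right) + W{\left(31,3 \left(-4 - 1\right) \right)} = \left(22746 + 20934\right) + \left(3 \left(-4 - 1\right) + 2 \cdot 31\right) = 43680 + \left(3 \left(-5\right) + 62\right) = 43680 + \left(-15 + 62\right) = 43680 + 47 = 43727$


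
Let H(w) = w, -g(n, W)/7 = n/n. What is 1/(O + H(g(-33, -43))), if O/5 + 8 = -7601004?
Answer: -1/38005067 ≈ -2.6312e-8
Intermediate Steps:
g(n, W) = -7 (g(n, W) = -7*n/n = -7*1 = -7)
O = -38005060 (O = -40 + 5*(-7601004) = -40 - 38005020 = -38005060)
1/(O + H(g(-33, -43))) = 1/(-38005060 - 7) = 1/(-38005067) = -1/38005067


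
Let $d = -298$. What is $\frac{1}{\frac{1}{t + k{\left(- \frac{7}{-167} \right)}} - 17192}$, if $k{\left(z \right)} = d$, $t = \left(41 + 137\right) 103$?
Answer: $- \frac{18036}{310074911} \approx -5.8167 \cdot 10^{-5}$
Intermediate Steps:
$t = 18334$ ($t = 178 \cdot 103 = 18334$)
$k{\left(z \right)} = -298$
$\frac{1}{\frac{1}{t + k{\left(- \frac{7}{-167} \right)}} - 17192} = \frac{1}{\frac{1}{18334 - 298} - 17192} = \frac{1}{\frac{1}{18036} - 17192} = \frac{1}{- \frac{310074911}{18036}} = - \frac{18036}{310074911}$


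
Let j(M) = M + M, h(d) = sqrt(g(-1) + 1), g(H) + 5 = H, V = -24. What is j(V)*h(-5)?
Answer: -48*I*sqrt(5) ≈ -107.33*I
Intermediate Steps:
g(H) = -5 + H
h(d) = I*sqrt(5) (h(d) = sqrt((-5 - 1) + 1) = sqrt(-6 + 1) = sqrt(-5) = I*sqrt(5))
j(M) = 2*M
j(V)*h(-5) = (2*(-24))*(I*sqrt(5)) = -48*I*sqrt(5)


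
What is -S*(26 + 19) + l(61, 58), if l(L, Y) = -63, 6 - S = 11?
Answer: 162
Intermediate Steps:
S = -5 (S = 6 - 1*11 = 6 - 11 = -5)
-S*(26 + 19) + l(61, 58) = -(-5)*(26 + 19) - 63 = -(-5)*45 - 63 = -1*(-225) - 63 = 225 - 63 = 162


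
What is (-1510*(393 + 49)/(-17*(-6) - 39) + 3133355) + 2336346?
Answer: 343923743/63 ≈ 5.4591e+6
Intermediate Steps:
(-1510*(393 + 49)/(-17*(-6) - 39) + 3133355) + 2336346 = (-667420/(102 - 39) + 3133355) + 2336346 = (-667420/63 + 3133355) + 2336346 = 196733945/63 + 2336346 = 343923743/63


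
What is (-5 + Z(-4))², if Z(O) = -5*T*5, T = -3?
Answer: 4900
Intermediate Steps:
Z(O) = 75 (Z(O) = -5*(-3)*5 = 15*5 = 75)
(-5 + Z(-4))² = (-5 + 75)² = 70² = 4900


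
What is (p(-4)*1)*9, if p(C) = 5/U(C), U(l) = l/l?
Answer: 45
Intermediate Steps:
U(l) = 1
p(C) = 5 (p(C) = 5/1 = 5*1 = 5)
(p(-4)*1)*9 = (5*1)*9 = 5*9 = 45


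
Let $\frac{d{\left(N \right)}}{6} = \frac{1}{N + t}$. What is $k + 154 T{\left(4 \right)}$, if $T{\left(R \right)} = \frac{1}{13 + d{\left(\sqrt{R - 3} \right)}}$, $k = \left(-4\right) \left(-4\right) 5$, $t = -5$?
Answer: $\frac{2148}{23} \approx 93.391$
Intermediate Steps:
$d{\left(N \right)} = \frac{6}{-5 + N}$ ($d{\left(N \right)} = \frac{6}{N - 5} = \frac{6}{-5 + N}$)
$k = 80$ ($k = 16 \cdot 5 = 80$)
$T{\left(R \right)} = \frac{1}{13 + \frac{6}{-5 + \sqrt{-3 + R}}}$ ($T{\left(R \right)} = \frac{1}{13 + \frac{6}{-5 + \sqrt{R - 3}}} = \frac{1}{13 + \frac{6}{-5 + \sqrt{-3 + R}}}$)
$k + 154 T{\left(4 \right)} = 80 + 154 \frac{-5 + \sqrt{-3 + 4}}{-59 + 13 \sqrt{-3 + 4}} = 80 + 154 \frac{-5 + \sqrt{1}}{-59 + 13 \sqrt{1}} = 80 + 154 \frac{-5 + 1}{-59 + 13 \cdot 1} = 80 + 154 \frac{1}{-59 + 13} \left(-4\right) = 80 + 154 \frac{1}{-46} \left(-4\right) = 80 + 154 \left(\left(- \frac{1}{46}\right) \left(-4\right)\right) = 80 + 154 \cdot \frac{2}{23} = 80 + \frac{308}{23} = \frac{2148}{23}$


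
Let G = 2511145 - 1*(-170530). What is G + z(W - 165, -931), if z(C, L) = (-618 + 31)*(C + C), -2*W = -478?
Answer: 2594799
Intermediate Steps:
W = 239 (W = -1/2*(-478) = 239)
z(C, L) = -1174*C
G = 2681675 (G = 2511145 + 170530 = 2681675)
G + z(W - 165, -931) = 2681675 - 1174*(239 - 165) = 2681675 - 1174*74 = 2681675 - 86876 = 2594799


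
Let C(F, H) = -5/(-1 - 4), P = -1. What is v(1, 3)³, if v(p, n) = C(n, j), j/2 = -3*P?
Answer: 1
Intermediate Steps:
j = 6 (j = 2*(-3*(-1)) = 2*3 = 6)
C(F, H) = 1 (C(F, H) = -5/(-5) = -5*(-⅕) = 1)
v(p, n) = 1
v(1, 3)³ = 1³ = 1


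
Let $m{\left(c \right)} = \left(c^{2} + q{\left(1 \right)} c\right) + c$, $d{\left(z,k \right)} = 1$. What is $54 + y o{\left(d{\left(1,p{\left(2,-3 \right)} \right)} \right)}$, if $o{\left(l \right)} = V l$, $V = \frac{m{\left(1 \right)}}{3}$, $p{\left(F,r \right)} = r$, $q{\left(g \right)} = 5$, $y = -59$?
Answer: $- \frac{251}{3} \approx -83.667$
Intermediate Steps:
$m{\left(c \right)} = c^{2} + 6 c$ ($m{\left(c \right)} = \left(c^{2} + 5 c\right) + c = c^{2} + 6 c$)
$V = \frac{7}{3}$ ($V = \frac{1 \left(6 + 1\right)}{3} = 1 \cdot 7 \cdot \frac{1}{3} = 7 \cdot \frac{1}{3} = \frac{7}{3} \approx 2.3333$)
$o{\left(l \right)} = \frac{7 l}{3}$
$54 + y o{\left(d{\left(1,p{\left(2,-3 \right)} \right)} \right)} = 54 - 59 \cdot \frac{7}{3} \cdot 1 = 54 - \frac{413}{3} = - \frac{251}{3}$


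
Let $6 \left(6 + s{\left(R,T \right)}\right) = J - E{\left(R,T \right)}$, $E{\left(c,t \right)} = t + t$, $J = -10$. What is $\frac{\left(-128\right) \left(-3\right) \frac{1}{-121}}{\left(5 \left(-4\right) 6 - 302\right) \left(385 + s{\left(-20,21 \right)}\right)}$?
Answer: $\frac{576}{28364941} \approx 2.0307 \cdot 10^{-5}$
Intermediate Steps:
$E{\left(c,t \right)} = 2 t$
$s{\left(R,T \right)} = - \frac{23}{3} - \frac{T}{3}$ ($s{\left(R,T \right)} = -6 + \frac{-10 - 2 T}{6} = -6 - \left(\frac{5}{3} + \frac{T}{3}\right) = - \frac{23}{3} - \frac{T}{3}$)
$\frac{\left(-128\right) \left(-3\right) \frac{1}{-121}}{\left(5 \left(-4\right) 6 - 302\right) \left(385 + s{\left(-20,21 \right)}\right)} = \frac{\left(-128\right) \left(-3\right) \frac{1}{-121}}{\left(5 \left(-4\right) 6 - 302\right) \left(385 - \frac{44}{3}\right)} = \frac{384 \left(- \frac{1}{121}\right)}{\left(\left(-20\right) 6 - 302\right) \left(385 - \frac{44}{3}\right)} = - \frac{384}{121 \left(-120 - 302\right) \left(385 - \frac{44}{3}\right)} = - \frac{384}{121 \left(\left(-422\right) \frac{1111}{3}\right)} = - \frac{384}{121 \left(- \frac{468842}{3}\right)} = \left(- \frac{384}{121}\right) \left(- \frac{3}{468842}\right) = \frac{576}{28364941}$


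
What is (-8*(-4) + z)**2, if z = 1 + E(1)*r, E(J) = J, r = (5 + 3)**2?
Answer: 9409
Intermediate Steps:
r = 64 (r = 8**2 = 64)
z = 65 (z = 1 + 1*64 = 1 + 64 = 65)
(-8*(-4) + z)**2 = (-8*(-4) + 65)**2 = (32 + 65)**2 = 97**2 = 9409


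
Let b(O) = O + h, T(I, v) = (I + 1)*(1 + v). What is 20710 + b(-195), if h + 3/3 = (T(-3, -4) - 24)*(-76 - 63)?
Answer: 23016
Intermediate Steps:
T(I, v) = (1 + I)*(1 + v)
h = 2501 (h = -1 + ((1 - 3 - 4 - 3*(-4)) - 24)*(-76 - 63) = -1 + ((1 - 3 - 4 + 12) - 24)*(-139) = -1 + (6 - 24)*(-139) = -1 - 18*(-139) = -1 + 2502 = 2501)
b(O) = 2501 + O (b(O) = O + 2501 = 2501 + O)
20710 + b(-195) = 20710 + (2501 - 195) = 20710 + 2306 = 23016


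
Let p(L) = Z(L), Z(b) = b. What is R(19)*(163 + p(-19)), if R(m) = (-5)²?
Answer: 3600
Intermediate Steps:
p(L) = L
R(m) = 25
R(19)*(163 + p(-19)) = 25*(163 - 19) = 25*144 = 3600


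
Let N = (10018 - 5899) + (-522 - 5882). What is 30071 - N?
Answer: 32356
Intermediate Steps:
N = -2285 (N = 4119 - 6404 = -2285)
30071 - N = 30071 - 1*(-2285) = 30071 + 2285 = 32356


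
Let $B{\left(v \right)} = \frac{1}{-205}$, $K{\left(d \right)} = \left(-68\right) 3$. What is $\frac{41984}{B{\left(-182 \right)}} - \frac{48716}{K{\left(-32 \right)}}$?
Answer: $- \frac{438930541}{51} \approx -8.6065 \cdot 10^{6}$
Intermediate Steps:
$K{\left(d \right)} = -204$
$B{\left(v \right)} = - \frac{1}{205}$
$\frac{41984}{B{\left(-182 \right)}} - \frac{48716}{K{\left(-32 \right)}} = \frac{41984}{- \frac{1}{205}} - \frac{48716}{-204} = 41984 \left(-205\right) - - \frac{12179}{51} = -8606720 + \frac{12179}{51} = - \frac{438930541}{51}$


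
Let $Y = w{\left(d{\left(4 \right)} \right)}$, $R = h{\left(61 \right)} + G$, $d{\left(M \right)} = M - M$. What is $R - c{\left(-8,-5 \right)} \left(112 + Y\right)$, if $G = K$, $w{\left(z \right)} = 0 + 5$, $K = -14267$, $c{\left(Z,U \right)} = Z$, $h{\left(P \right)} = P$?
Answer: $-13270$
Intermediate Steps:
$d{\left(M \right)} = 0$
$w{\left(z \right)} = 5$
$G = -14267$
$R = -14206$ ($R = 61 - 14267 = -14206$)
$Y = 5$
$R - c{\left(-8,-5 \right)} \left(112 + Y\right) = -14206 - - 8 \left(112 + 5\right) = -14206 - \left(-8\right) 117 = -14206 - -936 = -14206 + 936 = -13270$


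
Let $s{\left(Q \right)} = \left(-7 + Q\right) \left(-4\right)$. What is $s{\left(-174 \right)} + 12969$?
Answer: $13693$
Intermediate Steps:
$s{\left(Q \right)} = 28 - 4 Q$
$s{\left(-174 \right)} + 12969 = \left(28 - -696\right) + 12969 = \left(28 + 696\right) + 12969 = 724 + 12969 = 13693$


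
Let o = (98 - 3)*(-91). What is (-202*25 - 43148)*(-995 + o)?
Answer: 464628720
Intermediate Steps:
o = -8645 (o = 95*(-91) = -8645)
(-202*25 - 43148)*(-995 + o) = (-202*25 - 43148)*(-995 - 8645) = (-5050 - 43148)*(-9640) = -48198*(-9640) = 464628720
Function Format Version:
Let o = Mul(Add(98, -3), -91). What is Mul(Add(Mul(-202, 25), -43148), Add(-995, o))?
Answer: 464628720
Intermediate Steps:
o = -8645 (o = Mul(95, -91) = -8645)
Mul(Add(Mul(-202, 25), -43148), Add(-995, o)) = Mul(Add(Mul(-202, 25), -43148), Add(-995, -8645)) = Mul(Add(-5050, -43148), -9640) = Mul(-48198, -9640) = 464628720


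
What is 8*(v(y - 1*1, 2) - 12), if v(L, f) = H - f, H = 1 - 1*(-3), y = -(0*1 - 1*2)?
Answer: -80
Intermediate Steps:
y = 2 (y = -(0 - 2) = -1*(-2) = 2)
H = 4 (H = 1 + 3 = 4)
v(L, f) = 4 - f
8*(v(y - 1*1, 2) - 12) = 8*((4 - 1*2) - 12) = 8*((4 - 2) - 12) = 8*(2 - 12) = 8*(-10) = -80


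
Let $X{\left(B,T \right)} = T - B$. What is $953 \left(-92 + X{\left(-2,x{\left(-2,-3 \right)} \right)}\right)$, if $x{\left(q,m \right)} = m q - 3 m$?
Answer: $-71475$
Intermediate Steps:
$x{\left(q,m \right)} = - 3 m + m q$
$953 \left(-92 + X{\left(-2,x{\left(-2,-3 \right)} \right)}\right) = 953 \left(-92 - \left(-2 + 3 \left(-3 - 2\right)\right)\right) = 953 \left(-92 + \left(\left(-3\right) \left(-5\right) + 2\right)\right) = 953 \left(-92 + \left(15 + 2\right)\right) = 953 \left(-92 + 17\right) = 953 \left(-75\right) = -71475$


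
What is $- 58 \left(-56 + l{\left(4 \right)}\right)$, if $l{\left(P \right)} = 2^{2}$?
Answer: $3016$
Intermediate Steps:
$l{\left(P \right)} = 4$
$- 58 \left(-56 + l{\left(4 \right)}\right) = - 58 \left(-56 + 4\right) = \left(-58\right) \left(-52\right) = 3016$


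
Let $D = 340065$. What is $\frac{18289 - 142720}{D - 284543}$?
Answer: $- \frac{124431}{55522} \approx -2.2411$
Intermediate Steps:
$\frac{18289 - 142720}{D - 284543} = \frac{18289 - 142720}{340065 - 284543} = - \frac{124431}{55522}$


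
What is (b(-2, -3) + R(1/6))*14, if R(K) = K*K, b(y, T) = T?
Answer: -749/18 ≈ -41.611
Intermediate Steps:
R(K) = K²
(b(-2, -3) + R(1/6))*14 = (-3 + (1/6)²)*14 = (-3 + (⅙)²)*14 = (-3 + 1/36)*14 = -107/36*14 = -749/18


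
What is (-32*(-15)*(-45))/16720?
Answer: -270/209 ≈ -1.2919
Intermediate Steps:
(-32*(-15)*(-45))/16720 = (480*(-45))*(1/16720) = -21600*1/16720 = -270/209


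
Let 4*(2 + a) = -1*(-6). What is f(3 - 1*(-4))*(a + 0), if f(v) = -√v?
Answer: √7/2 ≈ 1.3229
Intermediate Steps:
a = -½ (a = -2 + (-1*(-6))/4 = -2 + (¼)*6 = -2 + 3/2 = -½ ≈ -0.50000)
f(3 - 1*(-4))*(a + 0) = (-√(3 - 1*(-4)))*(-½ + 0) = -√(3 + 4)*(-½) = -√7*(-½) = √7/2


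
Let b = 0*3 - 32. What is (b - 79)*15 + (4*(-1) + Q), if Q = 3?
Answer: -1666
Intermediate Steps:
b = -32 (b = 0 - 32 = -32)
(b - 79)*15 + (4*(-1) + Q) = (-32 - 79)*15 + (4*(-1) + 3) = -111*15 + (-4 + 3) = -1665 - 1 = -1666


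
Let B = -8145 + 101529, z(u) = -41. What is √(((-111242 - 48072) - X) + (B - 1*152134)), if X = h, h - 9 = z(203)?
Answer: 4*I*√13627 ≈ 466.94*I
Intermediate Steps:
h = -32 (h = 9 - 41 = -32)
X = -32
B = 93384
√(((-111242 - 48072) - X) + (B - 1*152134)) = √(((-111242 - 48072) - 1*(-32)) + (93384 - 1*152134)) = √((-159314 + 32) + (93384 - 152134)) = √(-159282 - 58750) = √(-218032) = 4*I*√13627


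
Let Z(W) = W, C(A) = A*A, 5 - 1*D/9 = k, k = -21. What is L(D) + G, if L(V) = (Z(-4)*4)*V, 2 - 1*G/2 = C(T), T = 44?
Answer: -7612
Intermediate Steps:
D = 234 (D = 45 - 9*(-21) = 45 + 189 = 234)
C(A) = A²
G = -3868 (G = 4 - 2*44² = 4 - 2*1936 = 4 - 3872 = -3868)
L(V) = -16*V (L(V) = (-4*4)*V = -16*V)
L(D) + G = -16*234 - 3868 = -3744 - 3868 = -7612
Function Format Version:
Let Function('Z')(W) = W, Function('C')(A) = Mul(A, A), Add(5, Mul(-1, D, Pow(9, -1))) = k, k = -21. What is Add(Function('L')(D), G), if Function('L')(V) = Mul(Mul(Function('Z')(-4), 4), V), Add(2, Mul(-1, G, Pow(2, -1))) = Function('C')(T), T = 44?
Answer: -7612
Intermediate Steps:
D = 234 (D = Add(45, Mul(-9, -21)) = Add(45, 189) = 234)
Function('C')(A) = Pow(A, 2)
G = -3868 (G = Add(4, Mul(-2, Pow(44, 2))) = Add(4, Mul(-2, 1936)) = Add(4, -3872) = -3868)
Function('L')(V) = Mul(-16, V) (Function('L')(V) = Mul(Mul(-4, 4), V) = Mul(-16, V))
Add(Function('L')(D), G) = Add(Mul(-16, 234), -3868) = Add(-3744, -3868) = -7612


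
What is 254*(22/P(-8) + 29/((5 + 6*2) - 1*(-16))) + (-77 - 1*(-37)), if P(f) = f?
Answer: -34009/66 ≈ -515.29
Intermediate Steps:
254*(22/P(-8) + 29/((5 + 6*2) - 1*(-16))) + (-77 - 1*(-37)) = 254*(22/(-8) + 29/((5 + 6*2) - 1*(-16))) + (-77 - 1*(-37)) = 254*(22*(-⅛) + 29/((5 + 12) + 16)) + (-77 + 37) = 254*(-11/4 + 29/(17 + 16)) - 40 = 254*(-11/4 + 29/33) - 40 = 254*(-247/132) - 40 = -31369/66 - 40 = -34009/66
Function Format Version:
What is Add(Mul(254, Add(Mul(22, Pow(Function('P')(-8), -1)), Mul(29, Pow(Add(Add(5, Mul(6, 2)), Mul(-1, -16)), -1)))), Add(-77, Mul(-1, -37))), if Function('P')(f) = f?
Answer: Rational(-34009, 66) ≈ -515.29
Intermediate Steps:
Add(Mul(254, Add(Mul(22, Pow(Function('P')(-8), -1)), Mul(29, Pow(Add(Add(5, Mul(6, 2)), Mul(-1, -16)), -1)))), Add(-77, Mul(-1, -37))) = Add(Mul(254, Add(Mul(22, Pow(-8, -1)), Mul(29, Pow(Add(Add(5, Mul(6, 2)), Mul(-1, -16)), -1)))), Add(-77, Mul(-1, -37))) = Add(Mul(254, Add(Mul(22, Rational(-1, 8)), Mul(29, Pow(Add(Add(5, 12), 16), -1)))), Add(-77, 37)) = Add(Mul(254, Add(Rational(-11, 4), Mul(29, Pow(Add(17, 16), -1)))), -40) = Add(Mul(254, Add(Rational(-11, 4), Mul(29, Pow(33, -1)))), -40) = Add(Mul(254, Add(Rational(-11, 4), Mul(29, Rational(1, 33)))), -40) = Add(Mul(254, Add(Rational(-11, 4), Rational(29, 33))), -40) = Add(Mul(254, Rational(-247, 132)), -40) = Add(Rational(-31369, 66), -40) = Rational(-34009, 66)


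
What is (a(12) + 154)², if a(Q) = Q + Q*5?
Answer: 51076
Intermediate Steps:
a(Q) = 6*Q (a(Q) = Q + 5*Q = 6*Q)
(a(12) + 154)² = (6*12 + 154)² = (72 + 154)² = 226² = 51076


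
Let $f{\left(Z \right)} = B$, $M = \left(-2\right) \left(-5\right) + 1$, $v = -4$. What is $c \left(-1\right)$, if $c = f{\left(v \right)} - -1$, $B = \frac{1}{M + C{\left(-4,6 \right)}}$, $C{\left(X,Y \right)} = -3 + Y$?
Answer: $- \frac{15}{14} \approx -1.0714$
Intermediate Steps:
$M = 11$ ($M = 10 + 1 = 11$)
$B = \frac{1}{14}$ ($B = \frac{1}{11 + \left(-3 + 6\right)} = \frac{1}{11 + 3} = \frac{1}{14} \approx 0.071429$)
$f{\left(Z \right)} = \frac{1}{14}$
$c = \frac{15}{14}$ ($c = \frac{1}{14} - -1 = \frac{1}{14} + 1 = \frac{15}{14} \approx 1.0714$)
$c \left(-1\right) = \frac{15}{14} \left(-1\right) = - \frac{15}{14}$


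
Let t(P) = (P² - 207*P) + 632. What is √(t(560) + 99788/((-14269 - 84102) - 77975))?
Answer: √16793210554/291 ≈ 445.32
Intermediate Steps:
t(P) = 632 + P² - 207*P
√(t(560) + 99788/((-14269 - 84102) - 77975)) = √((632 + 560² - 207*560) + 99788/((-14269 - 84102) - 77975)) = √((632 + 313600 - 115920) + 99788/(-98371 - 77975)) = √(198312 + 99788/(-176346)) = √(198312 + 99788*(-1/176346)) = √(198312 - 494/873) = √(173125882/873) = √16793210554/291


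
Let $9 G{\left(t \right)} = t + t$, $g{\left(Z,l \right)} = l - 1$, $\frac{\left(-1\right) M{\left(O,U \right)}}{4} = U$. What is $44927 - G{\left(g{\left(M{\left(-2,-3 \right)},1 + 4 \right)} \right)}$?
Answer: $\frac{404335}{9} \approx 44926.0$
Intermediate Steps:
$M{\left(O,U \right)} = - 4 U$
$g{\left(Z,l \right)} = -1 + l$
$G{\left(t \right)} = \frac{2 t}{9}$ ($G{\left(t \right)} = \frac{t + t}{9} = \frac{2 t}{9}$)
$44927 - G{\left(g{\left(M{\left(-2,-3 \right)},1 + 4 \right)} \right)} = 44927 - \frac{2 \left(-1 + \left(1 + 4\right)\right)}{9} = 44927 - \frac{2 \left(-1 + 5\right)}{9} = 44927 - \frac{2}{9} \cdot 4 = 44927 - \frac{8}{9} = \frac{404335}{9}$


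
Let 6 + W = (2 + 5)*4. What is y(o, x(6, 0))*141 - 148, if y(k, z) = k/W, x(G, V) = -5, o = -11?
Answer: -437/2 ≈ -218.50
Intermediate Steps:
W = 22 (W = -6 + (2 + 5)*4 = -6 + 7*4 = -6 + 28 = 22)
y(k, z) = k/22
y(o, x(6, 0))*141 - 148 = ((1/22)*(-11))*141 - 148 = -½*141 - 148 = -141/2 - 148 = -437/2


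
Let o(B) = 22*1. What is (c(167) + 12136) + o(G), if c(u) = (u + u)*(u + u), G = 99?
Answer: 123714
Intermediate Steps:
c(u) = 4*u² (c(u) = (2*u)*(2*u) = 4*u²)
o(B) = 22
(c(167) + 12136) + o(G) = (4*167² + 12136) + 22 = (4*27889 + 12136) + 22 = (111556 + 12136) + 22 = 123692 + 22 = 123714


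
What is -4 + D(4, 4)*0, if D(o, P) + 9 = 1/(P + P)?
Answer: -4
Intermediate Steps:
D(o, P) = -9 + 1/(2*P) (D(o, P) = -9 + 1/(P + P) = -9 + 1/(2*P))
-4 + D(4, 4)*0 = -4 + (-9 + (½)/4)*0 = -4 + (-9 + (½)*(¼))*0 = -4 + (-9 + ⅛)*0 = -4 - 71/8*0 = -4 + 0 = -4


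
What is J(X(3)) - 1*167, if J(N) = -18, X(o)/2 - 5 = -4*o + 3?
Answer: -185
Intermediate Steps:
X(o) = 16 - 8*o (X(o) = 10 + 2*(-4*o + 3) = 10 + 2*(3 - 4*o) = 10 + (6 - 8*o) = 16 - 8*o)
J(X(3)) - 1*167 = -18 - 1*167 = -18 - 167 = -185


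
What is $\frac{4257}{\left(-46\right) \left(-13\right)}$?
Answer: $\frac{4257}{598} \approx 7.1187$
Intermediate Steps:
$\frac{4257}{\left(-46\right) \left(-13\right)} = \frac{4257}{598}$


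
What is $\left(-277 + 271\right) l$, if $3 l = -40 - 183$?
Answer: $446$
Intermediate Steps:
$l = - \frac{223}{3}$ ($l = \frac{-40 - 183}{3} = \frac{1}{3} \left(-223\right) = - \frac{223}{3} \approx -74.333$)
$\left(-277 + 271\right) l = \left(-277 + 271\right) \left(- \frac{223}{3}\right) = \left(-6\right) \left(- \frac{223}{3}\right) = 446$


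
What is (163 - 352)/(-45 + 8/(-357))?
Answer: 67473/16073 ≈ 4.1979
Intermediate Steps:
(163 - 352)/(-45 + 8/(-357)) = -189/(-45 + 8*(-1/357)) = -189/(-45 - 8/357) = -189/(-16073/357) = -189*(-357/16073) = 67473/16073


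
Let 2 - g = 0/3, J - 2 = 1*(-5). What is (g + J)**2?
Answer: 1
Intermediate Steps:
J = -3 (J = 2 + 1*(-5) = 2 - 5 = -3)
g = 2 (g = 2 - 0/3 = 2 - 1*0 = 2 + 0 = 2)
(g + J)**2 = (2 - 3)**2 = (-1)**2 = 1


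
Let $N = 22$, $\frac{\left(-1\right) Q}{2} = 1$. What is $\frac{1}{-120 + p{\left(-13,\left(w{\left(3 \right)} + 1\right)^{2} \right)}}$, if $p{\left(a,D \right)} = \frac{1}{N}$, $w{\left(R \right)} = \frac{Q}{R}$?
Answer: $- \frac{22}{2639} \approx -0.0083365$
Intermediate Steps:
$Q = -2$ ($Q = \left(-2\right) 1 = -2$)
$w{\left(R \right)} = - \frac{2}{R}$
$p{\left(a,D \right)} = \frac{1}{22}$
$\frac{1}{-120 + p{\left(-13,\left(w{\left(3 \right)} + 1\right)^{2} \right)}} = \frac{1}{-120 + \frac{1}{22}} = \frac{1}{- \frac{2639}{22}} = - \frac{22}{2639}$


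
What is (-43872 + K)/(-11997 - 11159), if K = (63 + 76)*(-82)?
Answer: 27635/11578 ≈ 2.3869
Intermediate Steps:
K = -11398 (K = 139*(-82) = -11398)
(-43872 + K)/(-11997 - 11159) = (-43872 - 11398)/(-11997 - 11159) = -55270/(-23156) = -55270*(-1/23156) = 27635/11578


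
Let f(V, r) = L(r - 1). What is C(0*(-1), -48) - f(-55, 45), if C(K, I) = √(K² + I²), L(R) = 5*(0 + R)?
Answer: -172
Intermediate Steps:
L(R) = 5*R
f(V, r) = -5 + 5*r (f(V, r) = 5*(r - 1) = 5*(-1 + r) = -5 + 5*r)
C(K, I) = √(I² + K²)
C(0*(-1), -48) - f(-55, 45) = √((-48)² + (0*(-1))²) - (-5 + 5*45) = √(2304 + 0²) - (-5 + 225) = √(2304 + 0) - 1*220 = √2304 - 220 = 48 - 220 = -172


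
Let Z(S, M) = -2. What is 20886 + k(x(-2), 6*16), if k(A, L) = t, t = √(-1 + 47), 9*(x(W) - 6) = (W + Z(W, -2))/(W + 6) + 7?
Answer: 20886 + √46 ≈ 20893.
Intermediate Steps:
x(W) = 61/9 + (-2 + W)/(9*(6 + W)) (x(W) = 6 + ((W - 2)/(W + 6) + 7)/9 = 6 + ((-2 + W)/(6 + W) + 7)/9 = 6 + (7 + (-2 + W)/(6 + W))/9 = 6 + (7/9 + (-2 + W)/(9*(6 + W))) = 61/9 + (-2 + W)/(9*(6 + W)))
t = √46 ≈ 6.7823
k(A, L) = √46
20886 + k(x(-2), 6*16) = 20886 + √46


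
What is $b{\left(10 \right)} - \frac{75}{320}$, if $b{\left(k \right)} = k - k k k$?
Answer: $- \frac{63375}{64} \approx -990.23$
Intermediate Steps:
$b{\left(k \right)} = k - k^{3}$ ($b{\left(k \right)} = k - k^{2} k = k - k^{3}$)
$b{\left(10 \right)} - \frac{75}{320} = \left(10 - 10^{3}\right) - \frac{75}{320} = \left(10 - 1000\right) - 75 \cdot \frac{1}{320} = \left(10 - 1000\right) - \frac{15}{64} = -990 - \frac{15}{64} = - \frac{63375}{64}$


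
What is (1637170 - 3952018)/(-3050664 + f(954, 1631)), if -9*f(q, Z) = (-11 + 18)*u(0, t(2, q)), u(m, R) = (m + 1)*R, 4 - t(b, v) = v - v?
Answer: 5208408/6864001 ≈ 0.75880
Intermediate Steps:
t(b, v) = 4 (t(b, v) = 4 - (v - v) = 4 - 1*0 = 4 + 0 = 4)
u(m, R) = R*(1 + m) (u(m, R) = (1 + m)*R = R*(1 + m))
f(q, Z) = -28/9 (f(q, Z) = -(-11 + 18)*4*(1 + 0)/9 = -7*4*1/9 = -7*4/9 = -⅑*28 = -28/9)
(1637170 - 3952018)/(-3050664 + f(954, 1631)) = (1637170 - 3952018)/(-3050664 - 28/9) = -2314848/(-27456004/9) = -2314848*(-9/27456004) = 5208408/6864001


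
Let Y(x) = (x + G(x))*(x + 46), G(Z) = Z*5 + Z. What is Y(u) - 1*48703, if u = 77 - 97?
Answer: -52343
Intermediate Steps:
u = -20
G(Z) = 6*Z (G(Z) = 5*Z + Z = 6*Z)
Y(x) = 7*x*(46 + x) (Y(x) = (x + 6*x)*(x + 46) = (7*x)*(46 + x) = 7*x*(46 + x))
Y(u) - 1*48703 = 7*(-20)*(46 - 20) - 1*48703 = 7*(-20)*26 - 48703 = -3640 - 48703 = -52343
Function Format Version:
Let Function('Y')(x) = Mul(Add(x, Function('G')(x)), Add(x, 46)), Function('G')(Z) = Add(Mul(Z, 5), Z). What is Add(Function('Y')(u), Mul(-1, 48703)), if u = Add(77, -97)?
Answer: -52343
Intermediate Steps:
u = -20
Function('G')(Z) = Mul(6, Z) (Function('G')(Z) = Add(Mul(5, Z), Z) = Mul(6, Z))
Function('Y')(x) = Mul(7, x, Add(46, x)) (Function('Y')(x) = Mul(Add(x, Mul(6, x)), Add(x, 46)) = Mul(Mul(7, x), Add(46, x)) = Mul(7, x, Add(46, x)))
Add(Function('Y')(u), Mul(-1, 48703)) = Add(Mul(7, -20, Add(46, -20)), Mul(-1, 48703)) = Add(Mul(7, -20, 26), -48703) = Add(-3640, -48703) = -52343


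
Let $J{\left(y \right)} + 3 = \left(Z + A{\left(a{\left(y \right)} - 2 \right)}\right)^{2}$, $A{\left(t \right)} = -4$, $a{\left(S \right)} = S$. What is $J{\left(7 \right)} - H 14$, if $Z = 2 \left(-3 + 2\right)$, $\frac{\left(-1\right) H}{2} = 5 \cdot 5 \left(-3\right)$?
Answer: $-2067$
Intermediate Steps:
$H = 150$ ($H = - 2 \cdot 5 \cdot 5 \left(-3\right) = - 2 \cdot 25 \left(-3\right) = \left(-2\right) \left(-75\right) = 150$)
$Z = -2$ ($Z = 2 \left(-1\right) = -2$)
$J{\left(y \right)} = 33$ ($J{\left(y \right)} = -3 + \left(-2 - 4\right)^{2} = -3 + \left(-6\right)^{2} = -3 + 36 = 33$)
$J{\left(7 \right)} - H 14 = 33 - 150 \cdot 14 = 33 - 2100 = -2067$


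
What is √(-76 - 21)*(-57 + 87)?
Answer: 30*I*√97 ≈ 295.47*I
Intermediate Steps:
√(-76 - 21)*(-57 + 87) = √(-97)*30 = (I*√97)*30 = 30*I*√97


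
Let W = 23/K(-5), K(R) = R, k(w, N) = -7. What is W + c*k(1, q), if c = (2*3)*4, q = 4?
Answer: -863/5 ≈ -172.60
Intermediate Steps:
c = 24 (c = 6*4 = 24)
W = -23/5 (W = 23/(-5) = 23*(-⅕) = -23/5 ≈ -4.6000)
W + c*k(1, q) = -23/5 + 24*(-7) = -23/5 - 168 = -863/5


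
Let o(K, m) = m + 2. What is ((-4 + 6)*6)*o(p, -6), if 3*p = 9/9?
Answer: -48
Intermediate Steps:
p = ⅓ (p = (9/9)/3 = (9*(⅑))/3 = (⅓)*1 = ⅓ ≈ 0.33333)
o(K, m) = 2 + m
((-4 + 6)*6)*o(p, -6) = ((-4 + 6)*6)*(2 - 6) = (2*6)*(-4) = 12*(-4) = -48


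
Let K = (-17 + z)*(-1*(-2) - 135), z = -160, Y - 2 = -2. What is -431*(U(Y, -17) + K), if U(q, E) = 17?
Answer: -10153498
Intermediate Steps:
Y = 0 (Y = 2 - 2 = 0)
K = 23541 (K = (-17 - 160)*(-1*(-2) - 135) = -177*(2 - 135) = -177*(-133) = 23541)
-431*(U(Y, -17) + K) = -431*(17 + 23541) = -431*23558 = -10153498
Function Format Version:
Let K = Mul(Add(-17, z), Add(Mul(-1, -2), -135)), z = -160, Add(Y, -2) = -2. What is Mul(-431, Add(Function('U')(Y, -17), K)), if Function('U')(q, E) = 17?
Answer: -10153498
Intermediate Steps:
Y = 0 (Y = Add(2, -2) = 0)
K = 23541 (K = Mul(Add(-17, -160), Add(Mul(-1, -2), -135)) = Mul(-177, Add(2, -135)) = Mul(-177, -133) = 23541)
Mul(-431, Add(Function('U')(Y, -17), K)) = Mul(-431, Add(17, 23541)) = Mul(-431, 23558) = -10153498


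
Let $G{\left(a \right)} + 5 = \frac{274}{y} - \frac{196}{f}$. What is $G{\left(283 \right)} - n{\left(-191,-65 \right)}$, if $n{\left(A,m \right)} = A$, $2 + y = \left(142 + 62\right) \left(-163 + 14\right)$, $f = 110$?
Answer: $\frac{153988733}{835945} \approx 184.21$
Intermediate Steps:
$y = -30398$ ($y = -2 + \left(142 + 62\right) \left(-163 + 14\right) = -2 + 204 \left(-149\right) = -2 - 30396 = -30398$)
$G{\left(a \right)} = - \frac{5676762}{835945}$ ($G{\left(a \right)} = -5 + \left(\frac{274}{-30398} - \frac{196}{110}\right) = -5 + \left(274 \left(- \frac{1}{30398}\right) - \frac{98}{55}\right) = -5 - \frac{1497037}{835945} = - \frac{5676762}{835945}$)
$G{\left(283 \right)} - n{\left(-191,-65 \right)} = - \frac{5676762}{835945} - -191 = - \frac{5676762}{835945} + 191 = \frac{153988733}{835945}$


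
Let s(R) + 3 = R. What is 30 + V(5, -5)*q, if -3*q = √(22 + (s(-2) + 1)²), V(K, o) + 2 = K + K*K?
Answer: 30 - 28*√38/3 ≈ -27.535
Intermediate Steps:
s(R) = -3 + R
V(K, o) = -2 + K + K² (V(K, o) = -2 + (K + K*K) = -2 + (K + K²) = -2 + K + K²)
q = -√38/3 (q = -√(22 + ((-3 - 2) + 1)²)/3 = -√(22 + (-5 + 1)²)/3 = -√(22 + (-4)²)/3 = -√(22 + 16)/3 = -√38/3 ≈ -2.0548)
30 + V(5, -5)*q = 30 + (-2 + 5 + 5²)*(-√38/3) = 30 + (-2 + 5 + 25)*(-√38/3) = 30 + 28*(-√38/3) = 30 - 28*√38/3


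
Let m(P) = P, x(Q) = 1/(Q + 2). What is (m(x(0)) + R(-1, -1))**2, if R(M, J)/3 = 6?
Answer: 1369/4 ≈ 342.25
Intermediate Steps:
x(Q) = 1/(2 + Q)
R(M, J) = 18 (R(M, J) = 3*6 = 18)
(m(x(0)) + R(-1, -1))**2 = (1/(2 + 0) + 18)**2 = (1/2 + 18)**2 = (37/2)**2 = 1369/4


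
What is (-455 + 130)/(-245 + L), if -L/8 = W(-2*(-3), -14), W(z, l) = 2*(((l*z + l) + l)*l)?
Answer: 325/25333 ≈ 0.012829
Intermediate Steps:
W(z, l) = 2*l*(2*l + l*z) (W(z, l) = 2*(((l + l*z) + l)*l) = 2*((2*l + l*z)*l) = 2*(l*(2*l + l*z)) = 2*l*(2*l + l*z))
L = -25088 (L = -16*(-14)**2*(2 - 2*(-3)) = -16*196*(2 + 6) = -16*196*8 = -8*3136 = -25088)
(-455 + 130)/(-245 + L) = (-455 + 130)/(-245 - 25088) = -325/(-25333) = -325*(-1/25333) = 325/25333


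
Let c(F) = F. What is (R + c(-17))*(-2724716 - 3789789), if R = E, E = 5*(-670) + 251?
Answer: 20299197580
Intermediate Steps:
E = -3099 (E = -3350 + 251 = -3099)
R = -3099
(R + c(-17))*(-2724716 - 3789789) = (-3099 - 17)*(-2724716 - 3789789) = -3116*(-6514505) = 20299197580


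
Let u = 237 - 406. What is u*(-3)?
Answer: 507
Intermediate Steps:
u = -169
u*(-3) = -169*(-3) = 507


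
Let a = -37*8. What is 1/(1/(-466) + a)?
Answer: -466/137937 ≈ -0.0033784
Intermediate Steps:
a = -296
1/(1/(-466) + a) = 1/(1/(-466) - 296) = 1/(-1/466 - 296) = 1/(-137937/466) = -466/137937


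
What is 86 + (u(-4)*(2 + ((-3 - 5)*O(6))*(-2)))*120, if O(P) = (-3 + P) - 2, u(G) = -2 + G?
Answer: -12874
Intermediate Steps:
O(P) = -5 + P
86 + (u(-4)*(2 + ((-3 - 5)*O(6))*(-2)))*120 = 86 + ((-2 - 4)*(2 + ((-3 - 5)*(-5 + 6))*(-2)))*120 = 86 - 6*(2 - 8*1*(-2))*120 = 86 - 6*(2 - 8*(-2))*120 = 86 - 6*(2 + 16)*120 = 86 - 6*18*120 = 86 - 108*120 = 86 - 12960 = -12874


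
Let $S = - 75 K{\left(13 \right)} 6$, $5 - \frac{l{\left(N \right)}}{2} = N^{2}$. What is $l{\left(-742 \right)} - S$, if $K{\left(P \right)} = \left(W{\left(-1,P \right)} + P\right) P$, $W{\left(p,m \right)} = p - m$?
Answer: $-1106968$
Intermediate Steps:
$l{\left(N \right)} = 10 - 2 N^{2}$
$K{\left(P \right)} = - P$ ($K{\left(P \right)} = \left(\left(-1 - P\right) + P\right) P = - P$)
$S = 5850$ ($S = - 75 \left(\left(-1\right) 13\right) 6 = \left(-75\right) \left(-13\right) 6 = 975 \cdot 6 = 5850$)
$l{\left(-742 \right)} - S = \left(10 - 2 \left(-742\right)^{2}\right) - 5850 = \left(10 - 1101128\right) - 5850 = -1101118 - 5850 = -1106968$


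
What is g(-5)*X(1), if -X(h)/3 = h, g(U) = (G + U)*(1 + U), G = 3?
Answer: -24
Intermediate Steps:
g(U) = (1 + U)*(3 + U) (g(U) = (3 + U)*(1 + U) = (1 + U)*(3 + U))
X(h) = -3*h
g(-5)*X(1) = (3 + (-5)² + 4*(-5))*(-3*1) = (3 + 25 - 20)*(-3) = 8*(-3) = -24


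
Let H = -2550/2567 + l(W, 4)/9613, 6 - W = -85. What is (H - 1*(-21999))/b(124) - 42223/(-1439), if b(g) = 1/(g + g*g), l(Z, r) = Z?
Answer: 712216341951770549/2088799157 ≈ 3.4097e+8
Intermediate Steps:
W = 91 (W = 6 - 1*(-85) = 6 + 85 = 91)
H = -1428209/1451563 (H = -2550/2567 + 91/9613 = -2550*1/2567 + 91*(1/9613) = -150/151 + 91/9613 = -1428209/1451563 ≈ -0.98391)
b(g) = 1/(g + g**2)
(H - 1*(-21999))/b(124) - 42223/(-1439) = (-1428209/1451563 - 1*(-21999))/((1/(124*(1 + 124)))) - 42223/(-1439) = (-1428209/1451563 + 21999)/(((1/124)/125)) - 42223*(-1/1439) = 31931506228/(1451563*(((1/124)*(1/125)))) + 42223/1439 = 31931506228/(1451563*(1/15500)) + 42223/1439 = (31931506228/1451563)*15500 + 42223/1439 = 494938346534000/1451563 + 42223/1439 = 712216341951770549/2088799157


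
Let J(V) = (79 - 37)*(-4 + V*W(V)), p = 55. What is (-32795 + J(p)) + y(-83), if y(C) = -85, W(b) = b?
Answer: 94002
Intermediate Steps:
J(V) = -168 + 42*V**2 (J(V) = (79 - 37)*(-4 + V*V) = 42*(-4 + V**2) = -168 + 42*V**2)
(-32795 + J(p)) + y(-83) = (-32795 + (-168 + 42*55**2)) - 85 = (-32795 + (-168 + 42*3025)) - 85 = (-32795 + (-168 + 127050)) - 85 = (-32795 + 126882) - 85 = 94087 - 85 = 94002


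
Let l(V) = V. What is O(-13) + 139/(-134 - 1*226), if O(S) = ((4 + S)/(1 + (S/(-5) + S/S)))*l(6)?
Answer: -100397/8280 ≈ -12.125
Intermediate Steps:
O(S) = 6*(4 + S)/(2 - S/5) (O(S) = ((4 + S)/(1 + (S/(-5) + S/S)))*6 = ((4 + S)/(1 + (S*(-1/5) + 1)))*6 = ((4 + S)/(1 + (-S/5 + 1)))*6 = ((4 + S)/(1 + (1 - S/5)))*6 = ((4 + S)/(2 - S/5))*6 = 6*(4 + S)/(2 - S/5))
O(-13) + 139/(-134 - 1*226) = 30*(-4 - 1*(-13))/(-10 - 13) + 139/(-134 - 1*226) = 30*(-4 + 13)/(-23) + 139/(-134 - 226) = 30*(-1/23)*9 + 139/(-360) = -270/23 + 139*(-1/360) = -270/23 - 139/360 = -100397/8280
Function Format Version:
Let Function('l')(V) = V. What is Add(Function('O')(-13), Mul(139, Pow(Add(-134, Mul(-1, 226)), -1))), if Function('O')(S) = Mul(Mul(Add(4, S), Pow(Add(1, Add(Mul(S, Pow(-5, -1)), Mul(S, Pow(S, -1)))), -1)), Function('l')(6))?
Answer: Rational(-100397, 8280) ≈ -12.125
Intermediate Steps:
Function('O')(S) = Mul(6, Pow(Add(2, Mul(Rational(-1, 5), S)), -1), Add(4, S)) (Function('O')(S) = Mul(Mul(Add(4, S), Pow(Add(1, Add(Mul(S, Pow(-5, -1)), Mul(S, Pow(S, -1)))), -1)), 6) = Mul(Mul(Add(4, S), Pow(Add(1, Add(Mul(S, Rational(-1, 5)), 1)), -1)), 6) = Mul(Mul(Add(4, S), Pow(Add(1, Add(Mul(Rational(-1, 5), S), 1)), -1)), 6) = Mul(Mul(Add(4, S), Pow(Add(1, Add(1, Mul(Rational(-1, 5), S))), -1)), 6) = Mul(Mul(Add(4, S), Pow(Add(2, Mul(Rational(-1, 5), S)), -1)), 6) = Mul(Mul(Pow(Add(2, Mul(Rational(-1, 5), S)), -1), Add(4, S)), 6) = Mul(6, Pow(Add(2, Mul(Rational(-1, 5), S)), -1), Add(4, S)))
Add(Function('O')(-13), Mul(139, Pow(Add(-134, Mul(-1, 226)), -1))) = Add(Mul(30, Pow(Add(-10, -13), -1), Add(-4, Mul(-1, -13))), Mul(139, Pow(Add(-134, Mul(-1, 226)), -1))) = Add(Mul(30, Pow(-23, -1), Add(-4, 13)), Mul(139, Pow(Add(-134, -226), -1))) = Add(Mul(30, Rational(-1, 23), 9), Mul(139, Pow(-360, -1))) = Add(Rational(-270, 23), Mul(139, Rational(-1, 360))) = Add(Rational(-270, 23), Rational(-139, 360)) = Rational(-100397, 8280)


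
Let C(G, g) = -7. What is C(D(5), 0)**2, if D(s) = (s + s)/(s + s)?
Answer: 49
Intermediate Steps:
D(s) = 1 (D(s) = (2*s)/((2*s)) = (2*s)*(1/(2*s)) = 1)
C(D(5), 0)**2 = (-7)**2 = 49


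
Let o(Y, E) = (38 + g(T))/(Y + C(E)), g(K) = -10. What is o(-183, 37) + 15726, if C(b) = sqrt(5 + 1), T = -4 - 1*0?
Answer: 175516178/11161 - 28*sqrt(6)/33483 ≈ 15726.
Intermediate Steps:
T = -4 (T = -4 + 0 = -4)
C(b) = sqrt(6)
o(Y, E) = 28/(Y + sqrt(6)) (o(Y, E) = (38 - 10)/(Y + sqrt(6)) = 28/(Y + sqrt(6)))
o(-183, 37) + 15726 = 28/(-183 + sqrt(6)) + 15726 = 15726 + 28/(-183 + sqrt(6))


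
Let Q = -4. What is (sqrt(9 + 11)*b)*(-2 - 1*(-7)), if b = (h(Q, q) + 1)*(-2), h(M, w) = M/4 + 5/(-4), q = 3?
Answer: 25*sqrt(5) ≈ 55.902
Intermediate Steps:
h(M, w) = -5/4 + M/4 (h(M, w) = M*(1/4) + 5*(-1/4) = M/4 - 5/4 = -5/4 + M/4)
b = 5/2 (b = ((-5/4 + (1/4)*(-4)) + 1)*(-2) = ((-5/4 - 1) + 1)*(-2) = (-9/4 + 1)*(-2) = -5/4*(-2) = 5/2 ≈ 2.5000)
(sqrt(9 + 11)*b)*(-2 - 1*(-7)) = (sqrt(9 + 11)*(5/2))*(-2 - 1*(-7)) = (sqrt(20)*(5/2))*(-2 + 7) = ((2*sqrt(5))*(5/2))*5 = (5*sqrt(5))*5 = 25*sqrt(5)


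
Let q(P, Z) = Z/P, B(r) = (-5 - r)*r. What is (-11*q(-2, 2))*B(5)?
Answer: -550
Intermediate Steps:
B(r) = r*(-5 - r)
(-11*q(-2, 2))*B(5) = (-22/(-2))*(-1*5*(5 + 5)) = (-22*(-1)/2)*(-1*5*10) = -11*(-1)*(-50) = 11*(-50) = -550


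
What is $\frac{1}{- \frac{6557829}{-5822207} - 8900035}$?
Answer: $- \frac{5822207}{51817839519416} \approx -1.1236 \cdot 10^{-7}$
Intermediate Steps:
$\frac{1}{- \frac{6557829}{-5822207} - 8900035} = \frac{1}{\left(-6557829\right) \left(- \frac{1}{5822207}\right) - 8900035} = \frac{1}{\frac{6557829}{5822207} - 8900035} = \frac{1}{- \frac{51817839519416}{5822207}} = - \frac{5822207}{51817839519416}$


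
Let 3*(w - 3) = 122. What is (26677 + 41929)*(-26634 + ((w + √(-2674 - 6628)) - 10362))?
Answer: -7605455342/3 + 68606*I*√9302 ≈ -2.5352e+9 + 6.6168e+6*I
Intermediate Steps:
w = 131/3 (w = 3 + (⅓)*122 = 3 + 122/3 = 131/3 ≈ 43.667)
(26677 + 41929)*(-26634 + ((w + √(-2674 - 6628)) - 10362)) = (26677 + 41929)*(-26634 + ((131/3 + √(-2674 - 6628)) - 10362)) = 68606*(-26634 + ((131/3 + √(-9302)) - 10362)) = 68606*(-26634 + ((131/3 + I*√9302) - 10362)) = 68606*(-26634 + (-30955/3 + I*√9302)) = 68606*(-110857/3 + I*√9302) = -7605455342/3 + 68606*I*√9302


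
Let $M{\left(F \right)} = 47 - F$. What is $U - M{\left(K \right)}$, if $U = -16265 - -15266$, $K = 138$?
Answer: $-908$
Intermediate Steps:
$U = -999$ ($U = -16265 + 15266 = -999$)
$U - M{\left(K \right)} = -999 - \left(47 - 138\right) = -999 - -91 = -999 + 91 = -908$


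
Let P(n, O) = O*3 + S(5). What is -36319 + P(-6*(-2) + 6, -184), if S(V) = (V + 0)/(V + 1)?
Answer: -221221/6 ≈ -36870.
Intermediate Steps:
S(V) = V/(1 + V)
P(n, O) = ⅚ + 3*O (P(n, O) = O*3 + 5/(1 + 5) = 3*O + 5/6 = 3*O + 5*(⅙) = 3*O + ⅚ = ⅚ + 3*O)
-36319 + P(-6*(-2) + 6, -184) = -36319 + (⅚ + 3*(-184)) = -36319 + (⅚ - 552) = -36319 - 3307/6 = -221221/6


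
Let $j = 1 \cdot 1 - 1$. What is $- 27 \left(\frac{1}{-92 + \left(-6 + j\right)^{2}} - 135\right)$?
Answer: $\frac{204147}{56} \approx 3645.5$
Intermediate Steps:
$j = 0$ ($j = 1 - 1 = 0$)
$- 27 \left(\frac{1}{-92 + \left(-6 + j\right)^{2}} - 135\right) = - 27 \left(\frac{1}{-92 + \left(-6 + 0\right)^{2}} - 135\right) = - 27 \left(\frac{1}{-92 + \left(-6\right)^{2}} - 135\right) = - 27 \left(\frac{1}{-92 + 36} - 135\right) = - 27 \left(\frac{1}{-56} - 135\right) = - 27 \left(- \frac{1}{56} - 135\right) = \left(-27\right) \left(- \frac{7561}{56}\right) = \frac{204147}{56}$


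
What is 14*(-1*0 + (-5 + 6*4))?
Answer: 266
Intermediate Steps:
14*(-1*0 + (-5 + 6*4)) = 14*(0 + (-5 + 24)) = 14*(0 + 19) = 14*19 = 266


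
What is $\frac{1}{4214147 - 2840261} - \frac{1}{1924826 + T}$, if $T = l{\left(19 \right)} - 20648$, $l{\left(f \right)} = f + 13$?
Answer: $\frac{132581}{654041865015} \approx 2.0271 \cdot 10^{-7}$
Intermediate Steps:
$l{\left(f \right)} = 13 + f$
$T = -20616$ ($T = \left(13 + 19\right) - 20648 = 32 - 20648 = -20616$)
$\frac{1}{4214147 - 2840261} - \frac{1}{1924826 + T} = \frac{1}{4214147 - 2840261} - \frac{1}{1924826 - 20616} = \frac{1}{1373886} - \frac{1}{1904210} = \frac{132581}{654041865015}$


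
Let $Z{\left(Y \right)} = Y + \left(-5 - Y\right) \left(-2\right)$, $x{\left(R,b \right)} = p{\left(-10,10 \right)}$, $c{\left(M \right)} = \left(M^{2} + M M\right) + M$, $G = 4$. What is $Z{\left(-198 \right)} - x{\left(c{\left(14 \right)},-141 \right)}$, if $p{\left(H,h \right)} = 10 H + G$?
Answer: $-488$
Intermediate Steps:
$c{\left(M \right)} = M + 2 M^{2}$ ($c{\left(M \right)} = \left(M^{2} + M^{2}\right) + M = 2 M^{2} + M = M + 2 M^{2}$)
$p{\left(H,h \right)} = 4 + 10 H$ ($p{\left(H,h \right)} = 10 H + 4 = 4 + 10 H$)
$x{\left(R,b \right)} = -96$ ($x{\left(R,b \right)} = 4 + 10 \left(-10\right) = 4 - 100 = -96$)
$Z{\left(Y \right)} = 10 + 3 Y$ ($Z{\left(Y \right)} = Y + \left(10 + 2 Y\right) = 10 + 3 Y$)
$Z{\left(-198 \right)} - x{\left(c{\left(14 \right)},-141 \right)} = \left(10 + 3 \left(-198\right)\right) - -96 = \left(10 - 594\right) + 96 = -584 + 96 = -488$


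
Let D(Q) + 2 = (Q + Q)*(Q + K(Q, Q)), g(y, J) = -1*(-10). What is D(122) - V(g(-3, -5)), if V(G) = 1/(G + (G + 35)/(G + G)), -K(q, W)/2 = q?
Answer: -1458734/49 ≈ -29770.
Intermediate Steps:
K(q, W) = -2*q
g(y, J) = 10
V(G) = 1/(G + (35 + G)/(2*G)) (V(G) = 1/(G + (35 + G)/((2*G))) = 1/(G + (35 + G)*(1/(2*G))) = 1/(G + (35 + G)/(2*G)))
D(Q) = -2 - 2*Q**2 (D(Q) = -2 + (Q + Q)*(Q - 2*Q) = -2 + (2*Q)*(-Q) = -2 - 2*Q**2)
D(122) - V(g(-3, -5)) = (-2 - 2*122**2) - 2*10/(35 + 10 + 2*10**2) = (-2 - 2*14884) - 2*10/(35 + 10 + 2*100) = (-2 - 29768) - 2*10/(35 + 10 + 200) = -29770 - 2*10/245 = -29770 - 1*4/49 = -29770 - 4/49 = -1458734/49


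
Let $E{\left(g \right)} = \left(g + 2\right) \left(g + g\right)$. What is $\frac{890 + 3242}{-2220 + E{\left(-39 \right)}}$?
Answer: $\frac{2066}{333} \approx 6.2042$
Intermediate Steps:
$E{\left(g \right)} = 2 g \left(2 + g\right)$ ($E{\left(g \right)} = \left(2 + g\right) 2 g = 2 g \left(2 + g\right)$)
$\frac{890 + 3242}{-2220 + E{\left(-39 \right)}} = \frac{890 + 3242}{-2220 + 2 \left(-39\right) \left(2 - 39\right)} = \frac{4132}{-2220 + 2 \left(-39\right) \left(-37\right)} = \frac{4132}{-2220 + 2886} = \frac{4132}{666} = 4132 \cdot \frac{1}{666} = \frac{2066}{333}$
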